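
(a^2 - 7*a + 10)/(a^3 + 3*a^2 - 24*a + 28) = (a - 5)/(a^2 + 5*a - 14)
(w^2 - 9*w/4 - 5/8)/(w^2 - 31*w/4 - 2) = (w - 5/2)/(w - 8)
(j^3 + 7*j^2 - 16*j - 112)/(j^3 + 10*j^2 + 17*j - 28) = (j - 4)/(j - 1)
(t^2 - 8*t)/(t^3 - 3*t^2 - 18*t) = (8 - t)/(-t^2 + 3*t + 18)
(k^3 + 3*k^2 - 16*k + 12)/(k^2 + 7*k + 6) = (k^2 - 3*k + 2)/(k + 1)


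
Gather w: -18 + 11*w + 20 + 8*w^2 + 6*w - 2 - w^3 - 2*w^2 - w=-w^3 + 6*w^2 + 16*w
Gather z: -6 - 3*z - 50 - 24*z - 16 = -27*z - 72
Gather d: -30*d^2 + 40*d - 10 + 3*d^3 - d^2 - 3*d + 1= 3*d^3 - 31*d^2 + 37*d - 9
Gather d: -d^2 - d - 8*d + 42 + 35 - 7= -d^2 - 9*d + 70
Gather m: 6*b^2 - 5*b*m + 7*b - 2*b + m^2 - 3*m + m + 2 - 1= 6*b^2 + 5*b + m^2 + m*(-5*b - 2) + 1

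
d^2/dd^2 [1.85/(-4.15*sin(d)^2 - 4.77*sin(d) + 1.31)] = (127.4465*sin(d)^4 + 109.865025*sin(d)^3 - 108.846785*sin(d)^2 - 208.169955*sin(d) - 104.30078)/(4.15*sin(d)^2 + 4.77*sin(d) - 1.31)^3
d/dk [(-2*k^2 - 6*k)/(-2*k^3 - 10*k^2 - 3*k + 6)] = 2*(-2*k^4 - 12*k^3 - 27*k^2 - 12*k - 18)/(4*k^6 + 40*k^5 + 112*k^4 + 36*k^3 - 111*k^2 - 36*k + 36)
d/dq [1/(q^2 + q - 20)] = (-2*q - 1)/(q^2 + q - 20)^2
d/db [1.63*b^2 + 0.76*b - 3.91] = 3.26*b + 0.76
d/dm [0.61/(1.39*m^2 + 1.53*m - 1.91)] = (-1.6958*m - 0.9333)/(1.39*m^2 + 1.53*m - 1.91)^2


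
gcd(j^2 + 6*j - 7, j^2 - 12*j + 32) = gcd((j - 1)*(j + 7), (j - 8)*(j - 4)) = 1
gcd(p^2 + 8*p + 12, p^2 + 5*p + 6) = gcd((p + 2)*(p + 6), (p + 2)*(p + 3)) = p + 2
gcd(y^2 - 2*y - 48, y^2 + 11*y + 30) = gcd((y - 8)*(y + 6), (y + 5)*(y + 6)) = y + 6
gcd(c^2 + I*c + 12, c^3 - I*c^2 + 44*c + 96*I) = c + 4*I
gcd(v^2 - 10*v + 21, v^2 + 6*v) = 1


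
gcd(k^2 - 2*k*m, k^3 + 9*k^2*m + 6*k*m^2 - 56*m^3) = k - 2*m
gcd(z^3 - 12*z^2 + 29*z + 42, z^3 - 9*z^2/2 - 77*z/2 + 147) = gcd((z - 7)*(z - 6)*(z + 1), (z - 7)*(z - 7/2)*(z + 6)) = z - 7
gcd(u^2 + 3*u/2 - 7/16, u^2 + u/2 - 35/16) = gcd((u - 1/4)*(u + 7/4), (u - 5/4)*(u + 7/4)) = u + 7/4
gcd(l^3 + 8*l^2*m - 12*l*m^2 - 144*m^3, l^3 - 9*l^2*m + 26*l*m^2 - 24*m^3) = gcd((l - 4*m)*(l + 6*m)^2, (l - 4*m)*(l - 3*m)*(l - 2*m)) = l - 4*m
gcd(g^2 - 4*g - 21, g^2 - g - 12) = g + 3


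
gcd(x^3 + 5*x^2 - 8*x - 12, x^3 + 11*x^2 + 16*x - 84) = x^2 + 4*x - 12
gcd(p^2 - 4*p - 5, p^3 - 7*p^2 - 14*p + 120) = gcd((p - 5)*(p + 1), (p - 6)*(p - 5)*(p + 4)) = p - 5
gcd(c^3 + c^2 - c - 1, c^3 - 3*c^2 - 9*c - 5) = c^2 + 2*c + 1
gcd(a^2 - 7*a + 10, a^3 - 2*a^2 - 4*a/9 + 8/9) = a - 2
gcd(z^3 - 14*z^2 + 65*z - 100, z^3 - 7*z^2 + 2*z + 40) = z^2 - 9*z + 20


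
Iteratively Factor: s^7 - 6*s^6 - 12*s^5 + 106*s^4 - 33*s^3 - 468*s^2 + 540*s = (s - 2)*(s^6 - 4*s^5 - 20*s^4 + 66*s^3 + 99*s^2 - 270*s) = (s - 2)*(s + 3)*(s^5 - 7*s^4 + s^3 + 63*s^2 - 90*s) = (s - 2)*(s + 3)^2*(s^4 - 10*s^3 + 31*s^2 - 30*s) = (s - 2)^2*(s + 3)^2*(s^3 - 8*s^2 + 15*s) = (s - 5)*(s - 2)^2*(s + 3)^2*(s^2 - 3*s) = s*(s - 5)*(s - 2)^2*(s + 3)^2*(s - 3)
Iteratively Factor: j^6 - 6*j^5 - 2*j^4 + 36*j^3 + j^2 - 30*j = (j + 2)*(j^5 - 8*j^4 + 14*j^3 + 8*j^2 - 15*j) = (j + 1)*(j + 2)*(j^4 - 9*j^3 + 23*j^2 - 15*j) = (j - 1)*(j + 1)*(j + 2)*(j^3 - 8*j^2 + 15*j) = j*(j - 1)*(j + 1)*(j + 2)*(j^2 - 8*j + 15) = j*(j - 5)*(j - 1)*(j + 1)*(j + 2)*(j - 3)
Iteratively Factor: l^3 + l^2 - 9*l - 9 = (l + 1)*(l^2 - 9) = (l + 1)*(l + 3)*(l - 3)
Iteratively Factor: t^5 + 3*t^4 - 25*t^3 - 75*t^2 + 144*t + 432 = (t - 3)*(t^4 + 6*t^3 - 7*t^2 - 96*t - 144) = (t - 4)*(t - 3)*(t^3 + 10*t^2 + 33*t + 36) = (t - 4)*(t - 3)*(t + 3)*(t^2 + 7*t + 12) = (t - 4)*(t - 3)*(t + 3)*(t + 4)*(t + 3)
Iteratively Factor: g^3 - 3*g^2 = (g - 3)*(g^2) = g*(g - 3)*(g)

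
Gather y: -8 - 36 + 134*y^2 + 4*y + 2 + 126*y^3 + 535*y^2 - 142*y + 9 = 126*y^3 + 669*y^2 - 138*y - 33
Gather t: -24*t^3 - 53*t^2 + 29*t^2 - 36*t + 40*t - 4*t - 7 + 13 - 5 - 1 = -24*t^3 - 24*t^2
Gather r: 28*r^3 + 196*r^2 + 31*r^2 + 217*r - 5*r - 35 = 28*r^3 + 227*r^2 + 212*r - 35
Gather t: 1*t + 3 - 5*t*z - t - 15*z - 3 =-5*t*z - 15*z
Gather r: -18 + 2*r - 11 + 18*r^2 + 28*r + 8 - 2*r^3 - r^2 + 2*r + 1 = -2*r^3 + 17*r^2 + 32*r - 20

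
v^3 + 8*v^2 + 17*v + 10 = (v + 1)*(v + 2)*(v + 5)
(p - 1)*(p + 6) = p^2 + 5*p - 6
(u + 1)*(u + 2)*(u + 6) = u^3 + 9*u^2 + 20*u + 12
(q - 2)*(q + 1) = q^2 - q - 2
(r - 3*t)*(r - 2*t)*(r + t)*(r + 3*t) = r^4 - r^3*t - 11*r^2*t^2 + 9*r*t^3 + 18*t^4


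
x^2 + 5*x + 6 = (x + 2)*(x + 3)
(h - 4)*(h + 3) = h^2 - h - 12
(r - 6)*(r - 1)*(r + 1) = r^3 - 6*r^2 - r + 6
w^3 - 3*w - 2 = (w - 2)*(w + 1)^2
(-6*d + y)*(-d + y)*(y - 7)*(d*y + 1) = 6*d^3*y^2 - 42*d^3*y - 7*d^2*y^3 + 49*d^2*y^2 + 6*d^2*y - 42*d^2 + d*y^4 - 7*d*y^3 - 7*d*y^2 + 49*d*y + y^3 - 7*y^2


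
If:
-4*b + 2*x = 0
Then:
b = x/2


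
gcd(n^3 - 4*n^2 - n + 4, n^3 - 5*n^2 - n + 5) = n^2 - 1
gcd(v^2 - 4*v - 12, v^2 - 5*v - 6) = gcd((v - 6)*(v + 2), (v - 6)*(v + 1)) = v - 6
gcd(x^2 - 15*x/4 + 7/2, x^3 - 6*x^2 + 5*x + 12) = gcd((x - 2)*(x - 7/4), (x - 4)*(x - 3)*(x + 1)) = 1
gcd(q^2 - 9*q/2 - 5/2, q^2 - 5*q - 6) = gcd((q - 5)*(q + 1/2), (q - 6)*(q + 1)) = 1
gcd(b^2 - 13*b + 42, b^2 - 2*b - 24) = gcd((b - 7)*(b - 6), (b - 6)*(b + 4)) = b - 6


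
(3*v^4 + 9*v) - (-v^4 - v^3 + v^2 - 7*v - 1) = 4*v^4 + v^3 - v^2 + 16*v + 1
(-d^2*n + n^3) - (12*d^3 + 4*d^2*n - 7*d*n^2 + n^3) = -12*d^3 - 5*d^2*n + 7*d*n^2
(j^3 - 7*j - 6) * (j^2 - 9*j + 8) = j^5 - 9*j^4 + j^3 + 57*j^2 - 2*j - 48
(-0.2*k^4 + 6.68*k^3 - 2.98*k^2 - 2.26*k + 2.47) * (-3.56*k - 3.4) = 0.712*k^5 - 23.1008*k^4 - 12.1032*k^3 + 18.1776*k^2 - 1.1092*k - 8.398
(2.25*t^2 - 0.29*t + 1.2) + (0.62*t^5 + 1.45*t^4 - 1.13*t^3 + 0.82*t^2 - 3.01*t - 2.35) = 0.62*t^5 + 1.45*t^4 - 1.13*t^3 + 3.07*t^2 - 3.3*t - 1.15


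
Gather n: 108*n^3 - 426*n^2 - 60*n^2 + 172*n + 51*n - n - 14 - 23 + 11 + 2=108*n^3 - 486*n^2 + 222*n - 24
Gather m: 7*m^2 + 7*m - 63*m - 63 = 7*m^2 - 56*m - 63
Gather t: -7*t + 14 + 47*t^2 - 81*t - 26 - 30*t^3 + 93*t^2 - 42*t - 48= -30*t^3 + 140*t^2 - 130*t - 60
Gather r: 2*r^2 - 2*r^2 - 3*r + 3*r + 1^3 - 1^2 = 0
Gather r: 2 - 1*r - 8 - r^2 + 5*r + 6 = -r^2 + 4*r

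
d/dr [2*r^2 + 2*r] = 4*r + 2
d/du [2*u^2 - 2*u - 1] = 4*u - 2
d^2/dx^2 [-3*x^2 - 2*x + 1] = -6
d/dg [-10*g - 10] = -10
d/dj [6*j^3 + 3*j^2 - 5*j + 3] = 18*j^2 + 6*j - 5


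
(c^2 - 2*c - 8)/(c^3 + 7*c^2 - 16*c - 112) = (c + 2)/(c^2 + 11*c + 28)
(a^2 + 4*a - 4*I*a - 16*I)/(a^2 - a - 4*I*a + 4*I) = (a + 4)/(a - 1)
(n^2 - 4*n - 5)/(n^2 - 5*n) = (n + 1)/n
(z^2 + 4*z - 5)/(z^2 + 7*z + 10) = (z - 1)/(z + 2)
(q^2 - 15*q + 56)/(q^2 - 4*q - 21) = (q - 8)/(q + 3)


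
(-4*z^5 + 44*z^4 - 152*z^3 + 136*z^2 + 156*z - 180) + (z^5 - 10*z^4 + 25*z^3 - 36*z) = -3*z^5 + 34*z^4 - 127*z^3 + 136*z^2 + 120*z - 180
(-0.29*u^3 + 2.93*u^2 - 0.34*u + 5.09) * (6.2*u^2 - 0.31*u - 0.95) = -1.798*u^5 + 18.2559*u^4 - 2.7408*u^3 + 28.8799*u^2 - 1.2549*u - 4.8355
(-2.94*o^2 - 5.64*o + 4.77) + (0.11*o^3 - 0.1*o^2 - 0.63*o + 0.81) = 0.11*o^3 - 3.04*o^2 - 6.27*o + 5.58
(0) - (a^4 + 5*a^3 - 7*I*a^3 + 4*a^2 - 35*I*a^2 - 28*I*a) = -a^4 - 5*a^3 + 7*I*a^3 - 4*a^2 + 35*I*a^2 + 28*I*a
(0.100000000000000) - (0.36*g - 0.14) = 0.24 - 0.36*g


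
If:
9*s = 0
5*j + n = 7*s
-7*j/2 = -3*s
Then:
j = 0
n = 0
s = 0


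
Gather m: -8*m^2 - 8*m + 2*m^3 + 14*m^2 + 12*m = 2*m^3 + 6*m^2 + 4*m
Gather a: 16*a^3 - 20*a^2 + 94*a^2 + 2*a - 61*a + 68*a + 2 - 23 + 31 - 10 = 16*a^3 + 74*a^2 + 9*a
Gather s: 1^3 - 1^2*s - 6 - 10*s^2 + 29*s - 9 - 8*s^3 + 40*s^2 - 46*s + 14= -8*s^3 + 30*s^2 - 18*s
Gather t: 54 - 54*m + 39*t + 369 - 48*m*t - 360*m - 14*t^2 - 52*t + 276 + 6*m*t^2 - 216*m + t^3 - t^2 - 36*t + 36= -630*m + t^3 + t^2*(6*m - 15) + t*(-48*m - 49) + 735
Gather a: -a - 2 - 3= -a - 5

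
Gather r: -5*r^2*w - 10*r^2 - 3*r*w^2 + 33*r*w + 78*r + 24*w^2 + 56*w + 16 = r^2*(-5*w - 10) + r*(-3*w^2 + 33*w + 78) + 24*w^2 + 56*w + 16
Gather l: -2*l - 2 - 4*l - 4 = -6*l - 6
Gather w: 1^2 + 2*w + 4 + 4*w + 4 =6*w + 9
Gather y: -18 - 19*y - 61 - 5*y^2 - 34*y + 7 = -5*y^2 - 53*y - 72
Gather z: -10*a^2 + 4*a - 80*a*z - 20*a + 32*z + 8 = -10*a^2 - 16*a + z*(32 - 80*a) + 8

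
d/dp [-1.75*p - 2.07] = -1.75000000000000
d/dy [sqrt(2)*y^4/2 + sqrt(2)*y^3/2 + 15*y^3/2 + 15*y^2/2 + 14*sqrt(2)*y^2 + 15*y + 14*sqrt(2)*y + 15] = 2*sqrt(2)*y^3 + 3*sqrt(2)*y^2/2 + 45*y^2/2 + 15*y + 28*sqrt(2)*y + 15 + 14*sqrt(2)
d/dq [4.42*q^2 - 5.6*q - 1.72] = 8.84*q - 5.6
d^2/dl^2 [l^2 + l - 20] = 2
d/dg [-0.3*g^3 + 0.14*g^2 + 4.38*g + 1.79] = -0.9*g^2 + 0.28*g + 4.38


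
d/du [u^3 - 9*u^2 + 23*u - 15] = 3*u^2 - 18*u + 23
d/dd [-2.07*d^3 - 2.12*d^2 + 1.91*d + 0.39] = -6.21*d^2 - 4.24*d + 1.91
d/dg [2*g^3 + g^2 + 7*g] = 6*g^2 + 2*g + 7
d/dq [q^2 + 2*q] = 2*q + 2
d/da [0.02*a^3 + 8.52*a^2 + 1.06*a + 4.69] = 0.06*a^2 + 17.04*a + 1.06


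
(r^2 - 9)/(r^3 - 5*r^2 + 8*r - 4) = (r^2 - 9)/(r^3 - 5*r^2 + 8*r - 4)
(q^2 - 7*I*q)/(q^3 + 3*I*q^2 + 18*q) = (q - 7*I)/(q^2 + 3*I*q + 18)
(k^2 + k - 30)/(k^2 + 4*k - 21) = (k^2 + k - 30)/(k^2 + 4*k - 21)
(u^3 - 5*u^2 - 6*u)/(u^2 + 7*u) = (u^2 - 5*u - 6)/(u + 7)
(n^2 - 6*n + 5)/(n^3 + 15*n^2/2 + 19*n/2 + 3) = 2*(n^2 - 6*n + 5)/(2*n^3 + 15*n^2 + 19*n + 6)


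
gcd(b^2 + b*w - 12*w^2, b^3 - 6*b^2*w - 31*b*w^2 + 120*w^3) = -b + 3*w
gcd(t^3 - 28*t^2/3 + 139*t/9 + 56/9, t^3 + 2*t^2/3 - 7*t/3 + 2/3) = 1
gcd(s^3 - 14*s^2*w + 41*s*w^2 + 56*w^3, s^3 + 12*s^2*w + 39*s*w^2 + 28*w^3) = s + w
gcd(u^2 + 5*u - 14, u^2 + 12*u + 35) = u + 7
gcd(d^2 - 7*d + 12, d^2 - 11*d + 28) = d - 4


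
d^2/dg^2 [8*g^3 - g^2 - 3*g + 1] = 48*g - 2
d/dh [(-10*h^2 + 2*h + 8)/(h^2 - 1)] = -2/(h^2 + 2*h + 1)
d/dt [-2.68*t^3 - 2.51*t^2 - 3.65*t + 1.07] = -8.04*t^2 - 5.02*t - 3.65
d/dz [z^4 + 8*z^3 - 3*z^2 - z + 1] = 4*z^3 + 24*z^2 - 6*z - 1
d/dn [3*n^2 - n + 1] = 6*n - 1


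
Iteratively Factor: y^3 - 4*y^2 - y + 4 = (y - 4)*(y^2 - 1) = (y - 4)*(y + 1)*(y - 1)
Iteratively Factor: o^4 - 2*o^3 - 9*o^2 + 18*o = (o)*(o^3 - 2*o^2 - 9*o + 18) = o*(o - 2)*(o^2 - 9) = o*(o - 2)*(o + 3)*(o - 3)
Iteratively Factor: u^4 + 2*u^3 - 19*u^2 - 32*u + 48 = (u + 4)*(u^3 - 2*u^2 - 11*u + 12) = (u - 1)*(u + 4)*(u^2 - u - 12) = (u - 4)*(u - 1)*(u + 4)*(u + 3)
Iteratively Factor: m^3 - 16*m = (m - 4)*(m^2 + 4*m) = (m - 4)*(m + 4)*(m)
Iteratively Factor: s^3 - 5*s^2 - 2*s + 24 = (s - 3)*(s^2 - 2*s - 8) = (s - 3)*(s + 2)*(s - 4)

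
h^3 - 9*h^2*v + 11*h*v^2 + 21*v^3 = (h - 7*v)*(h - 3*v)*(h + v)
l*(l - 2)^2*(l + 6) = l^4 + 2*l^3 - 20*l^2 + 24*l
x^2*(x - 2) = x^3 - 2*x^2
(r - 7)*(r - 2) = r^2 - 9*r + 14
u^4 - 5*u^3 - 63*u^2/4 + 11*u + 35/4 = (u - 7)*(u - 1)*(u + 1/2)*(u + 5/2)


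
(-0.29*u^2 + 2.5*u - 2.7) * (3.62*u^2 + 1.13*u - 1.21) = -1.0498*u^4 + 8.7223*u^3 - 6.5981*u^2 - 6.076*u + 3.267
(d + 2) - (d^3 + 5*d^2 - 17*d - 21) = -d^3 - 5*d^2 + 18*d + 23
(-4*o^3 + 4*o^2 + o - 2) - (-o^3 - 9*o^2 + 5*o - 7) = -3*o^3 + 13*o^2 - 4*o + 5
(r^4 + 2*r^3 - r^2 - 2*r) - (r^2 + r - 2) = r^4 + 2*r^3 - 2*r^2 - 3*r + 2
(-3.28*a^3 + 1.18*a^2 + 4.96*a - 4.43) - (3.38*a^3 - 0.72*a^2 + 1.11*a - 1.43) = -6.66*a^3 + 1.9*a^2 + 3.85*a - 3.0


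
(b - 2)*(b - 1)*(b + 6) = b^3 + 3*b^2 - 16*b + 12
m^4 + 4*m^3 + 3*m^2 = m^2*(m + 1)*(m + 3)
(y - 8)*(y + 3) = y^2 - 5*y - 24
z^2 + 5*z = z*(z + 5)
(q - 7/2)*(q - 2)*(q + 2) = q^3 - 7*q^2/2 - 4*q + 14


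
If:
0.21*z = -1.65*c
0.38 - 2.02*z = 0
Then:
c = -0.02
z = 0.19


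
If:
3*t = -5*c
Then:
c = -3*t/5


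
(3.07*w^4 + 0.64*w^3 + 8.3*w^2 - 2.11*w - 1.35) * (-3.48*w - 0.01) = -10.6836*w^5 - 2.2579*w^4 - 28.8904*w^3 + 7.2598*w^2 + 4.7191*w + 0.0135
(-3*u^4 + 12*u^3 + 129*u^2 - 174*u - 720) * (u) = -3*u^5 + 12*u^4 + 129*u^3 - 174*u^2 - 720*u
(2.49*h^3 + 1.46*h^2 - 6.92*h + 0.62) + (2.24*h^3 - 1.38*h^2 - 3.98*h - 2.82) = 4.73*h^3 + 0.0800000000000001*h^2 - 10.9*h - 2.2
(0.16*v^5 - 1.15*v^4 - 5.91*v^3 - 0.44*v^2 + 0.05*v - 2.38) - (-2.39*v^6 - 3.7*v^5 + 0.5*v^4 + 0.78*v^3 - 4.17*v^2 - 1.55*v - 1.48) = 2.39*v^6 + 3.86*v^5 - 1.65*v^4 - 6.69*v^3 + 3.73*v^2 + 1.6*v - 0.9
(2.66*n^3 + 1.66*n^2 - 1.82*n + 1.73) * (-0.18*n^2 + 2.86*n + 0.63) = -0.4788*n^5 + 7.3088*n^4 + 6.751*n^3 - 4.4708*n^2 + 3.8012*n + 1.0899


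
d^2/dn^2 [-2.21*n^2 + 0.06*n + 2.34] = -4.42000000000000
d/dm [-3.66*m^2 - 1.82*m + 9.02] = -7.32*m - 1.82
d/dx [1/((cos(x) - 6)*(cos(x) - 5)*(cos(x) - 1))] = (-3*sin(x)^2 - 24*cos(x) + 44)*sin(x)/((cos(x) - 6)^2*(cos(x) - 5)^2*(cos(x) - 1)^2)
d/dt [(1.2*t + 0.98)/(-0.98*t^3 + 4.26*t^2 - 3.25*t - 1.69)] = (2.352*t^3 - 2.2308*t^2 - 8.3496*t + 1.157)/(0.9604*t^6 - 8.3496*t^5 + 24.5176*t^4 - 24.3776*t^3 - 3.8363*t^2 + 10.985*t + 2.8561)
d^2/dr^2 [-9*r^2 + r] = -18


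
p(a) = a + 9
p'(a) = 1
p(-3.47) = 5.53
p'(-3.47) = 1.00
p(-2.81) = 6.19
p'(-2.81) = 1.00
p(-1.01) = 7.99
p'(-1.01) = 1.00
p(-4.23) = 4.77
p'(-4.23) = 1.00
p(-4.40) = 4.60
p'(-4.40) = 1.00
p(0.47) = 9.47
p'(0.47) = 1.00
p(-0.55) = 8.45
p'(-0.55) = 1.00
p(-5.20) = 3.80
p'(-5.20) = 1.00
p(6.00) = 15.00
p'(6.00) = 1.00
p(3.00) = 12.00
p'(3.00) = 1.00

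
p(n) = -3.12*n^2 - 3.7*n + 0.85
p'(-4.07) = 21.70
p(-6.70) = -114.42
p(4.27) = -71.84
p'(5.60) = -38.64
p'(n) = -6.24*n - 3.7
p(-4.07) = -35.77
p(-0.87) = 1.71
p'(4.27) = -30.34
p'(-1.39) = 4.97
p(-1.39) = -0.04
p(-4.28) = -40.47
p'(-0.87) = 1.73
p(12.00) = -492.83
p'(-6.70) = 38.11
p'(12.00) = -78.58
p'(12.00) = -78.58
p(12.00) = -492.83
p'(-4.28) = 23.01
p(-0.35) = 1.76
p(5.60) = -117.71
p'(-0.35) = -1.52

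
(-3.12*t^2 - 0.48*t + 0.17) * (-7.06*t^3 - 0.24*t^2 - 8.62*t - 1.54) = 22.0272*t^5 + 4.1376*t^4 + 25.8094*t^3 + 8.9016*t^2 - 0.7262*t - 0.2618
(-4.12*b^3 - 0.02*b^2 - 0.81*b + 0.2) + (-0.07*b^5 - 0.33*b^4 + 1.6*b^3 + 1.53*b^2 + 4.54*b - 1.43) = -0.07*b^5 - 0.33*b^4 - 2.52*b^3 + 1.51*b^2 + 3.73*b - 1.23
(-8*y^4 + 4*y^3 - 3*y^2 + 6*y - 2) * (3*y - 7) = -24*y^5 + 68*y^4 - 37*y^3 + 39*y^2 - 48*y + 14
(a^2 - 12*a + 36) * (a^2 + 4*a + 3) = a^4 - 8*a^3 - 9*a^2 + 108*a + 108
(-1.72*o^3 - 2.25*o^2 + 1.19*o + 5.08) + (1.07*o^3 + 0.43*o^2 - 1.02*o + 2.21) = -0.65*o^3 - 1.82*o^2 + 0.17*o + 7.29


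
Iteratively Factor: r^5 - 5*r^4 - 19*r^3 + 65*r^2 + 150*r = (r + 2)*(r^4 - 7*r^3 - 5*r^2 + 75*r) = (r - 5)*(r + 2)*(r^3 - 2*r^2 - 15*r) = (r - 5)*(r + 2)*(r + 3)*(r^2 - 5*r) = (r - 5)^2*(r + 2)*(r + 3)*(r)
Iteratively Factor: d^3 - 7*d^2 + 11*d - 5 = (d - 1)*(d^2 - 6*d + 5) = (d - 1)^2*(d - 5)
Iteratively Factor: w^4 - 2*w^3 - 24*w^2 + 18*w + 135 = (w - 3)*(w^3 + w^2 - 21*w - 45) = (w - 5)*(w - 3)*(w^2 + 6*w + 9) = (w - 5)*(w - 3)*(w + 3)*(w + 3)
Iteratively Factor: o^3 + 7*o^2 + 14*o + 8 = (o + 4)*(o^2 + 3*o + 2) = (o + 1)*(o + 4)*(o + 2)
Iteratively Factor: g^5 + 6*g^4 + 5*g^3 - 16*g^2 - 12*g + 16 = (g + 2)*(g^4 + 4*g^3 - 3*g^2 - 10*g + 8) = (g - 1)*(g + 2)*(g^3 + 5*g^2 + 2*g - 8) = (g - 1)^2*(g + 2)*(g^2 + 6*g + 8) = (g - 1)^2*(g + 2)^2*(g + 4)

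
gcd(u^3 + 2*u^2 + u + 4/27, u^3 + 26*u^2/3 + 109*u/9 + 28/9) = u^2 + 5*u/3 + 4/9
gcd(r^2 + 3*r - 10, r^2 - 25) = r + 5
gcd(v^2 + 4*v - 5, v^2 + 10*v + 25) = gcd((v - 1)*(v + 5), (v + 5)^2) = v + 5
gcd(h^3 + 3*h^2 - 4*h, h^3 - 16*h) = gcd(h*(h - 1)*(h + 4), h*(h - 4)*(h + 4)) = h^2 + 4*h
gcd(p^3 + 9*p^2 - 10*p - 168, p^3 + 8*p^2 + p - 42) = p + 7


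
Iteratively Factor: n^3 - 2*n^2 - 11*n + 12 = (n - 4)*(n^2 + 2*n - 3) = (n - 4)*(n - 1)*(n + 3)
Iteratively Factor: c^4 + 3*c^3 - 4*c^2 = (c + 4)*(c^3 - c^2) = c*(c + 4)*(c^2 - c) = c^2*(c + 4)*(c - 1)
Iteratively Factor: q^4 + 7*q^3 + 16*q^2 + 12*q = (q + 3)*(q^3 + 4*q^2 + 4*q) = (q + 2)*(q + 3)*(q^2 + 2*q) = (q + 2)^2*(q + 3)*(q)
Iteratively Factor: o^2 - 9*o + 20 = (o - 4)*(o - 5)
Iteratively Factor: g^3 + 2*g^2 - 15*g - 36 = (g + 3)*(g^2 - g - 12) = (g - 4)*(g + 3)*(g + 3)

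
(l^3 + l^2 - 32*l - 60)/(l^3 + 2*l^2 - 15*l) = (l^2 - 4*l - 12)/(l*(l - 3))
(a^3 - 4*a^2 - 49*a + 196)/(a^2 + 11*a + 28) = (a^2 - 11*a + 28)/(a + 4)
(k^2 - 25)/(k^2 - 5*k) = (k + 5)/k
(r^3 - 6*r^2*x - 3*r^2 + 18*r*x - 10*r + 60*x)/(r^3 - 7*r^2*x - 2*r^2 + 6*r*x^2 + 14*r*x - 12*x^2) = (-r^2 + 3*r + 10)/(-r^2 + r*x + 2*r - 2*x)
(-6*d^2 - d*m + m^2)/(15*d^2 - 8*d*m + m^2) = (-2*d - m)/(5*d - m)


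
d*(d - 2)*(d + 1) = d^3 - d^2 - 2*d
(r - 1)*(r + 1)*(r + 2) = r^3 + 2*r^2 - r - 2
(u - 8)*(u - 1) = u^2 - 9*u + 8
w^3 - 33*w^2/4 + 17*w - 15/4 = (w - 5)*(w - 3)*(w - 1/4)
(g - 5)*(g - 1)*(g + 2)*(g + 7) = g^4 + 3*g^3 - 35*g^2 - 39*g + 70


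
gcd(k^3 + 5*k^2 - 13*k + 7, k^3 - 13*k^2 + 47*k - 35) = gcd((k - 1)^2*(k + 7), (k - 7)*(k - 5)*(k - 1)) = k - 1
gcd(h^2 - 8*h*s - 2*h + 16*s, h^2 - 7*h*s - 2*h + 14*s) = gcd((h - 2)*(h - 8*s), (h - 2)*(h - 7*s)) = h - 2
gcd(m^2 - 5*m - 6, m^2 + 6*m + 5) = m + 1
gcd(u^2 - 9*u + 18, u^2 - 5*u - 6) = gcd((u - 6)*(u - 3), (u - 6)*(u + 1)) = u - 6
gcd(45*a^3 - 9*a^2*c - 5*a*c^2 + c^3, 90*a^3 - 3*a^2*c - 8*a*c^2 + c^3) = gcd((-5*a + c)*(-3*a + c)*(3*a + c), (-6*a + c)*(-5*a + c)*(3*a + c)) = 15*a^2 + 2*a*c - c^2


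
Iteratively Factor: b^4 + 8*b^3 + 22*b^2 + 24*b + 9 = (b + 1)*(b^3 + 7*b^2 + 15*b + 9) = (b + 1)*(b + 3)*(b^2 + 4*b + 3) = (b + 1)^2*(b + 3)*(b + 3)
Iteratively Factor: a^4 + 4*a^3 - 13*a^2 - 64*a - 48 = (a + 4)*(a^3 - 13*a - 12) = (a + 1)*(a + 4)*(a^2 - a - 12) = (a - 4)*(a + 1)*(a + 4)*(a + 3)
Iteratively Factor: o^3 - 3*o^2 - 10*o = (o)*(o^2 - 3*o - 10) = o*(o + 2)*(o - 5)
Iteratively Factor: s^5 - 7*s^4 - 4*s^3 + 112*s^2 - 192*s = (s - 4)*(s^4 - 3*s^3 - 16*s^2 + 48*s) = s*(s - 4)*(s^3 - 3*s^2 - 16*s + 48) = s*(s - 4)*(s - 3)*(s^2 - 16) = s*(s - 4)^2*(s - 3)*(s + 4)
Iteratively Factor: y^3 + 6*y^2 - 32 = (y + 4)*(y^2 + 2*y - 8) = (y + 4)^2*(y - 2)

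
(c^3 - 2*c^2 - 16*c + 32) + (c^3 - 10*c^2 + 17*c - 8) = 2*c^3 - 12*c^2 + c + 24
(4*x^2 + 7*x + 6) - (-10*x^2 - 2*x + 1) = 14*x^2 + 9*x + 5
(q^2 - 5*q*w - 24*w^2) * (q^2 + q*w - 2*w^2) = q^4 - 4*q^3*w - 31*q^2*w^2 - 14*q*w^3 + 48*w^4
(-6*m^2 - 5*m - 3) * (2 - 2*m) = 12*m^3 - 2*m^2 - 4*m - 6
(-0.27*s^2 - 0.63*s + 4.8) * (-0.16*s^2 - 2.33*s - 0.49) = 0.0432*s^4 + 0.7299*s^3 + 0.8322*s^2 - 10.8753*s - 2.352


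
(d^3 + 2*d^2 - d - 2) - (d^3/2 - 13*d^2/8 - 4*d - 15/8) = d^3/2 + 29*d^2/8 + 3*d - 1/8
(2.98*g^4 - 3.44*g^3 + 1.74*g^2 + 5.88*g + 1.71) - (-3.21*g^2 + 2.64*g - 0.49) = 2.98*g^4 - 3.44*g^3 + 4.95*g^2 + 3.24*g + 2.2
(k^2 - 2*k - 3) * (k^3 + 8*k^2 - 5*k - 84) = k^5 + 6*k^4 - 24*k^3 - 98*k^2 + 183*k + 252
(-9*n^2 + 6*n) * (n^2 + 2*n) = -9*n^4 - 12*n^3 + 12*n^2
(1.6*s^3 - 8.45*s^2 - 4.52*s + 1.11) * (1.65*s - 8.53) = 2.64*s^4 - 27.5905*s^3 + 64.6205*s^2 + 40.3871*s - 9.4683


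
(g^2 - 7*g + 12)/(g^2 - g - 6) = (g - 4)/(g + 2)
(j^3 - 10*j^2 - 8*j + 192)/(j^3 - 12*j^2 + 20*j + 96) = (j + 4)/(j + 2)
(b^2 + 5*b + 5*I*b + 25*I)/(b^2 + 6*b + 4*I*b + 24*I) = (b^2 + b*(5 + 5*I) + 25*I)/(b^2 + b*(6 + 4*I) + 24*I)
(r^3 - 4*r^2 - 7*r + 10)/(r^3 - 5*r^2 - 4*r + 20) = (r - 1)/(r - 2)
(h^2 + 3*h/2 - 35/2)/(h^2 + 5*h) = (h - 7/2)/h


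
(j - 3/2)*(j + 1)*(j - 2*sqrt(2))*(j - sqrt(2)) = j^4 - 3*sqrt(2)*j^3 - j^3/2 + 3*sqrt(2)*j^2/2 + 5*j^2/2 - 2*j + 9*sqrt(2)*j/2 - 6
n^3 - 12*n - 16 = (n - 4)*(n + 2)^2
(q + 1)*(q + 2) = q^2 + 3*q + 2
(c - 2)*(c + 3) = c^2 + c - 6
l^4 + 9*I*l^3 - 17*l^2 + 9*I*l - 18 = (l - I)*(l + I)*(l + 3*I)*(l + 6*I)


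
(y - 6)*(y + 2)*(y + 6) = y^3 + 2*y^2 - 36*y - 72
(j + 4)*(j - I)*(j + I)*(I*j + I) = I*j^4 + 5*I*j^3 + 5*I*j^2 + 5*I*j + 4*I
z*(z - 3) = z^2 - 3*z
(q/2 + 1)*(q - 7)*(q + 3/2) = q^3/2 - 7*q^2/4 - 43*q/4 - 21/2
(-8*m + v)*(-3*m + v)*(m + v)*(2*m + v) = 48*m^4 + 50*m^3*v - 7*m^2*v^2 - 8*m*v^3 + v^4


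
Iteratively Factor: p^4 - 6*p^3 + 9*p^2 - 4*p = (p - 4)*(p^3 - 2*p^2 + p) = p*(p - 4)*(p^2 - 2*p + 1) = p*(p - 4)*(p - 1)*(p - 1)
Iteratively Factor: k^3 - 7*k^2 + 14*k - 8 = (k - 1)*(k^2 - 6*k + 8) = (k - 2)*(k - 1)*(k - 4)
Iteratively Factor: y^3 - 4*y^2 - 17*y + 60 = (y - 5)*(y^2 + y - 12) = (y - 5)*(y - 3)*(y + 4)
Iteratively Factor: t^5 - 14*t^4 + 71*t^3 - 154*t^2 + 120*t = (t - 5)*(t^4 - 9*t^3 + 26*t^2 - 24*t) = (t - 5)*(t - 3)*(t^3 - 6*t^2 + 8*t) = (t - 5)*(t - 4)*(t - 3)*(t^2 - 2*t) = t*(t - 5)*(t - 4)*(t - 3)*(t - 2)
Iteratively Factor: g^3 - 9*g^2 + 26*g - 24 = (g - 2)*(g^2 - 7*g + 12) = (g - 4)*(g - 2)*(g - 3)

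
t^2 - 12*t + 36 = (t - 6)^2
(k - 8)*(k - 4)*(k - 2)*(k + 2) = k^4 - 12*k^3 + 28*k^2 + 48*k - 128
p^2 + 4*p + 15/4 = (p + 3/2)*(p + 5/2)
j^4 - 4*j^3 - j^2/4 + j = j*(j - 4)*(j - 1/2)*(j + 1/2)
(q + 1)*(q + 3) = q^2 + 4*q + 3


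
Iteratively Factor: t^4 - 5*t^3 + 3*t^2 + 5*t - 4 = (t + 1)*(t^3 - 6*t^2 + 9*t - 4) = (t - 1)*(t + 1)*(t^2 - 5*t + 4) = (t - 4)*(t - 1)*(t + 1)*(t - 1)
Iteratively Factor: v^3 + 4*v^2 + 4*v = (v + 2)*(v^2 + 2*v) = v*(v + 2)*(v + 2)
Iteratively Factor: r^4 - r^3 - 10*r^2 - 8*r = (r + 1)*(r^3 - 2*r^2 - 8*r) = (r + 1)*(r + 2)*(r^2 - 4*r) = (r - 4)*(r + 1)*(r + 2)*(r)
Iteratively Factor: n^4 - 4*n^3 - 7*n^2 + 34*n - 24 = (n - 4)*(n^3 - 7*n + 6) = (n - 4)*(n - 1)*(n^2 + n - 6) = (n - 4)*(n - 1)*(n + 3)*(n - 2)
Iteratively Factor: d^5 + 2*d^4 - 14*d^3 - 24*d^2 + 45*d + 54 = (d + 3)*(d^4 - d^3 - 11*d^2 + 9*d + 18) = (d + 1)*(d + 3)*(d^3 - 2*d^2 - 9*d + 18) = (d - 2)*(d + 1)*(d + 3)*(d^2 - 9) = (d - 3)*(d - 2)*(d + 1)*(d + 3)*(d + 3)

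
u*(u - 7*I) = u^2 - 7*I*u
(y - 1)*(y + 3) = y^2 + 2*y - 3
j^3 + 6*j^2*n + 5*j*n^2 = j*(j + n)*(j + 5*n)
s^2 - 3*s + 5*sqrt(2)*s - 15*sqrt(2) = (s - 3)*(s + 5*sqrt(2))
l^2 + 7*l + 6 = (l + 1)*(l + 6)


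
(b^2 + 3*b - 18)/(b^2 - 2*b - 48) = (b - 3)/(b - 8)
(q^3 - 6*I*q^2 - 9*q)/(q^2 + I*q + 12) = q*(q - 3*I)/(q + 4*I)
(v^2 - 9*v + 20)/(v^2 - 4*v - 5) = (v - 4)/(v + 1)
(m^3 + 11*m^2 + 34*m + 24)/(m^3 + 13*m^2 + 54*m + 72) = (m + 1)/(m + 3)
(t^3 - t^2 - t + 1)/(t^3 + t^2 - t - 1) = (t - 1)/(t + 1)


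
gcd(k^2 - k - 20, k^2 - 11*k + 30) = k - 5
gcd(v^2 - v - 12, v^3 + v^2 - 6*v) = v + 3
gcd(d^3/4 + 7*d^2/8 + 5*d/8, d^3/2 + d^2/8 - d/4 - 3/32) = 1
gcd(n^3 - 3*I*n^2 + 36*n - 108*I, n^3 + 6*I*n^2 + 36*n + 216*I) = n^2 + 36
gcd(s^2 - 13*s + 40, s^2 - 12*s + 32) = s - 8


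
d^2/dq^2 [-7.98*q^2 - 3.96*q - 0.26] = -15.9600000000000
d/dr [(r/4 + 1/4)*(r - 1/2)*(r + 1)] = 3*r*(r + 1)/4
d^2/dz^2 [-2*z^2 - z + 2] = -4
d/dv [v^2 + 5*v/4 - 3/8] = 2*v + 5/4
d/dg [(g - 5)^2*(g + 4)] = 3*(g - 5)*(g + 1)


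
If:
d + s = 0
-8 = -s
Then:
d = -8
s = 8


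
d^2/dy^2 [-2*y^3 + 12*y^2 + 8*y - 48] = 24 - 12*y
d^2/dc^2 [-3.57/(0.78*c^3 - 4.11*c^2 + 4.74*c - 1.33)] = ((16.7076*c - 29.3454)*(0.78*c^3 - 4.11*c^2 + 4.74*c - 1.33) - 3.57*(2.34*c^2 - 8.22*c + 4.74)*(4.68*c^2 - 16.44*c + 9.48))/(0.78*c^3 - 4.11*c^2 + 4.74*c - 1.33)^3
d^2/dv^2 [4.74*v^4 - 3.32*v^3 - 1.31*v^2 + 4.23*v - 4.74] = 56.88*v^2 - 19.92*v - 2.62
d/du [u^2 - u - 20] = 2*u - 1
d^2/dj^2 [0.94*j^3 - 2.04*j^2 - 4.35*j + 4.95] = 5.64*j - 4.08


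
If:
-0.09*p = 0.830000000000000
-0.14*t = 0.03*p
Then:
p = -9.22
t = 1.98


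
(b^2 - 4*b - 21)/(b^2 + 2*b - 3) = (b - 7)/(b - 1)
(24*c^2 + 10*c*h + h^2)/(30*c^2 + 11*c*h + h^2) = (4*c + h)/(5*c + h)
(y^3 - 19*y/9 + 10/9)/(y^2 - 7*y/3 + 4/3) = (9*y^2 + 9*y - 10)/(3*(3*y - 4))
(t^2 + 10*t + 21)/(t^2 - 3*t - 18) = (t + 7)/(t - 6)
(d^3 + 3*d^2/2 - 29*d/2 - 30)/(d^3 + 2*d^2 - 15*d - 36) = (d + 5/2)/(d + 3)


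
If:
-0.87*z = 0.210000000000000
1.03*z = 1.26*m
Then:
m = -0.20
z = -0.24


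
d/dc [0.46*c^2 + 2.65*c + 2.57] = 0.92*c + 2.65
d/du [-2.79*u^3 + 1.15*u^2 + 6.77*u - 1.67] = -8.37*u^2 + 2.3*u + 6.77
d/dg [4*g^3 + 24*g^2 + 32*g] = 12*g^2 + 48*g + 32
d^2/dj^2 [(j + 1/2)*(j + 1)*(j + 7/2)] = 6*j + 10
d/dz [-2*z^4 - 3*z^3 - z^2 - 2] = z*(-8*z^2 - 9*z - 2)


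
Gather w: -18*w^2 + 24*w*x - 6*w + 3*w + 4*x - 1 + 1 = -18*w^2 + w*(24*x - 3) + 4*x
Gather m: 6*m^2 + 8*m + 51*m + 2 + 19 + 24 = 6*m^2 + 59*m + 45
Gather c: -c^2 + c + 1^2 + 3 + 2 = -c^2 + c + 6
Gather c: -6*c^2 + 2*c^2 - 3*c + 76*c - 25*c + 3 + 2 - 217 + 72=-4*c^2 + 48*c - 140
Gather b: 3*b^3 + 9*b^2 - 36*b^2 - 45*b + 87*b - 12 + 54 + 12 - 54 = 3*b^3 - 27*b^2 + 42*b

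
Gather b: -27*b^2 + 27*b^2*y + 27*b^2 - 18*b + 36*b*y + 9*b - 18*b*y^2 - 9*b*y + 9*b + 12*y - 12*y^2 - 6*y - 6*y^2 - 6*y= 27*b^2*y + b*(-18*y^2 + 27*y) - 18*y^2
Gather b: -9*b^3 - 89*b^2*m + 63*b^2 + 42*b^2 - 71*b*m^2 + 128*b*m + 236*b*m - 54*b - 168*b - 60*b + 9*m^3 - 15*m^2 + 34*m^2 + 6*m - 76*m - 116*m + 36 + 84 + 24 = -9*b^3 + b^2*(105 - 89*m) + b*(-71*m^2 + 364*m - 282) + 9*m^3 + 19*m^2 - 186*m + 144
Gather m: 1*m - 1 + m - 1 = 2*m - 2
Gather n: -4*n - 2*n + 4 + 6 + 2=12 - 6*n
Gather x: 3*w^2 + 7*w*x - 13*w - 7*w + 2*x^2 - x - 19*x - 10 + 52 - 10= 3*w^2 - 20*w + 2*x^2 + x*(7*w - 20) + 32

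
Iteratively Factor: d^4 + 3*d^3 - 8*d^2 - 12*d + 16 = (d - 1)*(d^3 + 4*d^2 - 4*d - 16) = (d - 1)*(d + 4)*(d^2 - 4) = (d - 1)*(d + 2)*(d + 4)*(d - 2)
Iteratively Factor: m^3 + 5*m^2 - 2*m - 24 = (m - 2)*(m^2 + 7*m + 12) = (m - 2)*(m + 3)*(m + 4)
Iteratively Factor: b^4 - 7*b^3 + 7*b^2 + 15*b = (b + 1)*(b^3 - 8*b^2 + 15*b) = (b - 5)*(b + 1)*(b^2 - 3*b) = (b - 5)*(b - 3)*(b + 1)*(b)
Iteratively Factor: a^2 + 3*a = (a + 3)*(a)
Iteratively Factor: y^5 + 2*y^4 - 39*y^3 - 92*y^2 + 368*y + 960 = (y + 4)*(y^4 - 2*y^3 - 31*y^2 + 32*y + 240) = (y + 4)^2*(y^3 - 6*y^2 - 7*y + 60) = (y + 3)*(y + 4)^2*(y^2 - 9*y + 20) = (y - 5)*(y + 3)*(y + 4)^2*(y - 4)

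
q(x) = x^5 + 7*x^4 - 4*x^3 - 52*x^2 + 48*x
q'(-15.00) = 157533.00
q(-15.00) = -403920.00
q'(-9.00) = 12405.00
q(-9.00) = -14850.00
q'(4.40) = 3617.28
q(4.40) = 3136.57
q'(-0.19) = 67.14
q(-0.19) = -10.96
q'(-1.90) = 75.39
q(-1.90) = -185.02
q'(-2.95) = -89.79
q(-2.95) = -184.72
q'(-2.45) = -0.85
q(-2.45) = -206.97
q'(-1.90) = 75.39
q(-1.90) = -185.02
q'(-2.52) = -12.57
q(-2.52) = -206.50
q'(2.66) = 463.76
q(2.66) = 168.08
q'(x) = 5*x^4 + 28*x^3 - 12*x^2 - 104*x + 48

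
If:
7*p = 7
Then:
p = 1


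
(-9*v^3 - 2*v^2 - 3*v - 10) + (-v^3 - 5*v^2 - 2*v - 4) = -10*v^3 - 7*v^2 - 5*v - 14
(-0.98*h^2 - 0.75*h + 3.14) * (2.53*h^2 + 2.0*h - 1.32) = -2.4794*h^4 - 3.8575*h^3 + 7.7378*h^2 + 7.27*h - 4.1448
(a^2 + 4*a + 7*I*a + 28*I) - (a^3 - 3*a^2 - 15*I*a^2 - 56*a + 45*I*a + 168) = -a^3 + 4*a^2 + 15*I*a^2 + 60*a - 38*I*a - 168 + 28*I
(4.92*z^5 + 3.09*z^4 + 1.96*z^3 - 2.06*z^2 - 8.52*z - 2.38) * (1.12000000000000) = 5.5104*z^5 + 3.4608*z^4 + 2.1952*z^3 - 2.3072*z^2 - 9.5424*z - 2.6656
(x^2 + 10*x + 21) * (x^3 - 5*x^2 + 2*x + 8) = x^5 + 5*x^4 - 27*x^3 - 77*x^2 + 122*x + 168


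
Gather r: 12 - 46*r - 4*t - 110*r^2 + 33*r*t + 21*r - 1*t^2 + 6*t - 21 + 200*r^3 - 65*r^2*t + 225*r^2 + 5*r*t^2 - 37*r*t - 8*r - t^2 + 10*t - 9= 200*r^3 + r^2*(115 - 65*t) + r*(5*t^2 - 4*t - 33) - 2*t^2 + 12*t - 18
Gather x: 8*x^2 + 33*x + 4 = 8*x^2 + 33*x + 4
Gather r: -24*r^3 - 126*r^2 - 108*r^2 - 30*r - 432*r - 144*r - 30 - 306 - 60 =-24*r^3 - 234*r^2 - 606*r - 396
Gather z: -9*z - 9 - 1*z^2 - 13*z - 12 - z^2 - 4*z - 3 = -2*z^2 - 26*z - 24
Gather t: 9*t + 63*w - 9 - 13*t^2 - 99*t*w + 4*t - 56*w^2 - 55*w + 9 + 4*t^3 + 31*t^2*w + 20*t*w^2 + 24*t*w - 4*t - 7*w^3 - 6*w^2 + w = 4*t^3 + t^2*(31*w - 13) + t*(20*w^2 - 75*w + 9) - 7*w^3 - 62*w^2 + 9*w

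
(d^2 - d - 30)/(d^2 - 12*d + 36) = (d + 5)/(d - 6)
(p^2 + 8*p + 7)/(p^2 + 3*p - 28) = (p + 1)/(p - 4)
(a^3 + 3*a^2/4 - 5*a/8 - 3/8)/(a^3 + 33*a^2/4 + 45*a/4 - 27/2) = (2*a^2 + 3*a + 1)/(2*(a^2 + 9*a + 18))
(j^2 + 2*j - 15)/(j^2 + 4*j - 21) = (j + 5)/(j + 7)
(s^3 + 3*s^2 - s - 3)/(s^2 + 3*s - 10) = (s^3 + 3*s^2 - s - 3)/(s^2 + 3*s - 10)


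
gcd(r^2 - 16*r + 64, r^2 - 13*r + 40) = r - 8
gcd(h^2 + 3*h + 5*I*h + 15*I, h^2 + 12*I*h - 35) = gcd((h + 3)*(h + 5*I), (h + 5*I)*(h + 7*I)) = h + 5*I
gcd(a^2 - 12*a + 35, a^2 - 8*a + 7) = a - 7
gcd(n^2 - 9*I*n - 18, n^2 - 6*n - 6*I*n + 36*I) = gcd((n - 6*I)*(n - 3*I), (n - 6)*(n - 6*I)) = n - 6*I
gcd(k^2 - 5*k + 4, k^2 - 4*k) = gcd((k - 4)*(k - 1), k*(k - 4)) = k - 4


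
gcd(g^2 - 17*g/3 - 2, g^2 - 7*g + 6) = g - 6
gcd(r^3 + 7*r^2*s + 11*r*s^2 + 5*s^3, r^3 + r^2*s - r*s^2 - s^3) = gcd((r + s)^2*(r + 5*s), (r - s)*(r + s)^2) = r^2 + 2*r*s + s^2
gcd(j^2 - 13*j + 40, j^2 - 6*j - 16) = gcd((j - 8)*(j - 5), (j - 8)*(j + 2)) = j - 8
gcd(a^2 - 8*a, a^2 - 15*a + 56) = a - 8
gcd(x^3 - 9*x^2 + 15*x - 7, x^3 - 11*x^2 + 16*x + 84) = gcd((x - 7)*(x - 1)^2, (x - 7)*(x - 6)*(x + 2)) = x - 7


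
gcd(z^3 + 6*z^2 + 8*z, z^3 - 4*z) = z^2 + 2*z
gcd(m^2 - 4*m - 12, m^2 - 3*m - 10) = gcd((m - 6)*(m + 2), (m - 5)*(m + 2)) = m + 2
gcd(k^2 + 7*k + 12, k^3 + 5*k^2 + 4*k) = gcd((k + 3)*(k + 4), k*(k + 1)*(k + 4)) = k + 4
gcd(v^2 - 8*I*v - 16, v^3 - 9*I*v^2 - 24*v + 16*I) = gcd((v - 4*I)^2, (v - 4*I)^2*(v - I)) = v^2 - 8*I*v - 16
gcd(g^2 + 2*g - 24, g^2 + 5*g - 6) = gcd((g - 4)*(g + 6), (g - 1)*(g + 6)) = g + 6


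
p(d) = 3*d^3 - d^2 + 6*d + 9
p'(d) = 9*d^2 - 2*d + 6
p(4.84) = 354.75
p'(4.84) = 207.15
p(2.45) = 61.82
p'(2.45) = 55.12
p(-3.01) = -99.93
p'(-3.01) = 93.56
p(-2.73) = -75.87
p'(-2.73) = 78.54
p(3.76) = 176.89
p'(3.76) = 125.72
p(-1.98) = -30.09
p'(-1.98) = 45.24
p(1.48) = 25.41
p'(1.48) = 22.75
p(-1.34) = -8.05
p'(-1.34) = 24.84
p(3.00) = 99.00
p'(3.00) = 81.00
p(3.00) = 99.00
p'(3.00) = 81.00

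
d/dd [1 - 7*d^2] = -14*d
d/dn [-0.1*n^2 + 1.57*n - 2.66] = 1.57 - 0.2*n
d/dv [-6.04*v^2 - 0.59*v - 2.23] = -12.08*v - 0.59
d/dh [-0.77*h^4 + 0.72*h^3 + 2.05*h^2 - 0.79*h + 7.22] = -3.08*h^3 + 2.16*h^2 + 4.1*h - 0.79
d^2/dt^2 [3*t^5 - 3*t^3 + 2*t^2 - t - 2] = 60*t^3 - 18*t + 4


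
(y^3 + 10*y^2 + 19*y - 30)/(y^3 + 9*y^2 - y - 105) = (y^2 + 5*y - 6)/(y^2 + 4*y - 21)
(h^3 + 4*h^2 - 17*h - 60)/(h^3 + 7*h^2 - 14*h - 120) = (h + 3)/(h + 6)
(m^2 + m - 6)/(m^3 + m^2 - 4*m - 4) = (m + 3)/(m^2 + 3*m + 2)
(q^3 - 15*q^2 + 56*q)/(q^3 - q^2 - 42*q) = (q - 8)/(q + 6)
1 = 1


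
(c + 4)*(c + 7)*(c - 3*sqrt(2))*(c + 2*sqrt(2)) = c^4 - sqrt(2)*c^3 + 11*c^3 - 11*sqrt(2)*c^2 + 16*c^2 - 132*c - 28*sqrt(2)*c - 336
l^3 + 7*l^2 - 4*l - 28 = (l - 2)*(l + 2)*(l + 7)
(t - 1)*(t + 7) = t^2 + 6*t - 7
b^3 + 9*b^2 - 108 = (b - 3)*(b + 6)^2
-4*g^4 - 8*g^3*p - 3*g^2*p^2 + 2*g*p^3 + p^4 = (-2*g + p)*(g + p)^2*(2*g + p)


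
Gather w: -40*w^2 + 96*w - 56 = -40*w^2 + 96*w - 56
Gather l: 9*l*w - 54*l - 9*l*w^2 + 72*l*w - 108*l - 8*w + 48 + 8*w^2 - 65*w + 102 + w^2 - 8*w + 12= l*(-9*w^2 + 81*w - 162) + 9*w^2 - 81*w + 162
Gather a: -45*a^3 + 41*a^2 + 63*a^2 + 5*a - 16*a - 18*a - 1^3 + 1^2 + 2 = -45*a^3 + 104*a^2 - 29*a + 2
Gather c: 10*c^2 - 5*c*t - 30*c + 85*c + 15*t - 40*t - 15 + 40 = 10*c^2 + c*(55 - 5*t) - 25*t + 25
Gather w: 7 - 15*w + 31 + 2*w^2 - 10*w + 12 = 2*w^2 - 25*w + 50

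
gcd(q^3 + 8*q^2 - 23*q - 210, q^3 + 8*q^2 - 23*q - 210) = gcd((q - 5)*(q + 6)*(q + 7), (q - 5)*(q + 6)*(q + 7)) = q^3 + 8*q^2 - 23*q - 210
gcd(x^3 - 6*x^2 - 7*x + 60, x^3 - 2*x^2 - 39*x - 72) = x + 3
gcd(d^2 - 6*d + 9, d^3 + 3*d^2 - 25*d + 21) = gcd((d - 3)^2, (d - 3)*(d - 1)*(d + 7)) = d - 3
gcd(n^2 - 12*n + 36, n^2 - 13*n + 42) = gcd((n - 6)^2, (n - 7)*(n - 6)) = n - 6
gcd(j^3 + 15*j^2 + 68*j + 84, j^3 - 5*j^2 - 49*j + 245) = j + 7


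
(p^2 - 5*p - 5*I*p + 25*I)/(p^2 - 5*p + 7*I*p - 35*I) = (p - 5*I)/(p + 7*I)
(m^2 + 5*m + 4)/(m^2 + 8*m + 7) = (m + 4)/(m + 7)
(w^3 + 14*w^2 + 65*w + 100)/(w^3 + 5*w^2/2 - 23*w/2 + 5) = 2*(w^2 + 9*w + 20)/(2*w^2 - 5*w + 2)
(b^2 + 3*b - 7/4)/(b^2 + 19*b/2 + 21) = (b - 1/2)/(b + 6)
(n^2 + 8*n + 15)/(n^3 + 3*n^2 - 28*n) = (n^2 + 8*n + 15)/(n*(n^2 + 3*n - 28))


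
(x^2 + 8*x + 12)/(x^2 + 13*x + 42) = (x + 2)/(x + 7)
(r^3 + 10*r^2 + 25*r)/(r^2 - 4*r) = (r^2 + 10*r + 25)/(r - 4)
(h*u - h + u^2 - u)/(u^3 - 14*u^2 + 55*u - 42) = (h + u)/(u^2 - 13*u + 42)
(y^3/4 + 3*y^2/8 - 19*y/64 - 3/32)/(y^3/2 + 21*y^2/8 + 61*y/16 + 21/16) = (16*y^3 + 24*y^2 - 19*y - 6)/(4*(8*y^3 + 42*y^2 + 61*y + 21))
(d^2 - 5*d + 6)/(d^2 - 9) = (d - 2)/(d + 3)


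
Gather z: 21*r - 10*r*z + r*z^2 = r*z^2 - 10*r*z + 21*r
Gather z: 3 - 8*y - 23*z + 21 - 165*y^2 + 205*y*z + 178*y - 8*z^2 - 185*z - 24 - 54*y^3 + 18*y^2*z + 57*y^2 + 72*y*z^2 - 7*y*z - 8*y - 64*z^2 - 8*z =-54*y^3 - 108*y^2 + 162*y + z^2*(72*y - 72) + z*(18*y^2 + 198*y - 216)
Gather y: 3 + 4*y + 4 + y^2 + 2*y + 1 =y^2 + 6*y + 8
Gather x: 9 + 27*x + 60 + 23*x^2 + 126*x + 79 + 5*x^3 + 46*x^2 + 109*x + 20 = 5*x^3 + 69*x^2 + 262*x + 168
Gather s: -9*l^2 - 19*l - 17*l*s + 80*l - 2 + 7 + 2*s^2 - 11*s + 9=-9*l^2 + 61*l + 2*s^2 + s*(-17*l - 11) + 14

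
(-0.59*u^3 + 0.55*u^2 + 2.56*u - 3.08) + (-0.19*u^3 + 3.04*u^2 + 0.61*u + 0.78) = -0.78*u^3 + 3.59*u^2 + 3.17*u - 2.3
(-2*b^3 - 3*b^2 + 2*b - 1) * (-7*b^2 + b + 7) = 14*b^5 + 19*b^4 - 31*b^3 - 12*b^2 + 13*b - 7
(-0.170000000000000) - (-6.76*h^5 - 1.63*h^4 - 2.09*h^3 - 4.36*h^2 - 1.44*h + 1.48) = 6.76*h^5 + 1.63*h^4 + 2.09*h^3 + 4.36*h^2 + 1.44*h - 1.65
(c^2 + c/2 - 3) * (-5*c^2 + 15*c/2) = -5*c^4 + 5*c^3 + 75*c^2/4 - 45*c/2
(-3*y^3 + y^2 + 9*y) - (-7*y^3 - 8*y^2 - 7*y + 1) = 4*y^3 + 9*y^2 + 16*y - 1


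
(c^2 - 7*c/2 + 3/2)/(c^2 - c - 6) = (c - 1/2)/(c + 2)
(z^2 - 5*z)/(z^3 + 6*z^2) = (z - 5)/(z*(z + 6))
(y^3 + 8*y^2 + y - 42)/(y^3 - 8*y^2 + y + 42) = (y^3 + 8*y^2 + y - 42)/(y^3 - 8*y^2 + y + 42)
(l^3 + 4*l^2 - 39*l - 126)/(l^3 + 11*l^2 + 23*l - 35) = (l^2 - 3*l - 18)/(l^2 + 4*l - 5)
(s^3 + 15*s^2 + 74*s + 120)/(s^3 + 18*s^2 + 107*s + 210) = (s + 4)/(s + 7)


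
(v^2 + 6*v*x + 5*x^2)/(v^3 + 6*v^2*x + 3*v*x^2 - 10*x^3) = (-v - x)/(-v^2 - v*x + 2*x^2)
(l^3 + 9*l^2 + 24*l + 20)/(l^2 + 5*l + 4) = (l^3 + 9*l^2 + 24*l + 20)/(l^2 + 5*l + 4)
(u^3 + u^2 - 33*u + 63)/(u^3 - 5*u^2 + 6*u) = (u^2 + 4*u - 21)/(u*(u - 2))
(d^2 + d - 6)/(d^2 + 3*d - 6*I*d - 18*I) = (d - 2)/(d - 6*I)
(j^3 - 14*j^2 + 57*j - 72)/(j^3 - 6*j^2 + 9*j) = (j - 8)/j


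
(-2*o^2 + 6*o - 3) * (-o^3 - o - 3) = 2*o^5 - 6*o^4 + 5*o^3 - 15*o + 9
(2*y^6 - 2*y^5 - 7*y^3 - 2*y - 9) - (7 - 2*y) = 2*y^6 - 2*y^5 - 7*y^3 - 16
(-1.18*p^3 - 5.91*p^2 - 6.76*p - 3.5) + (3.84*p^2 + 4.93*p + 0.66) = -1.18*p^3 - 2.07*p^2 - 1.83*p - 2.84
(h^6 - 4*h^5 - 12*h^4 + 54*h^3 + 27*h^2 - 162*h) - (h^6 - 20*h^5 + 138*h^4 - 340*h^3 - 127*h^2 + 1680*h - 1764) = 16*h^5 - 150*h^4 + 394*h^3 + 154*h^2 - 1842*h + 1764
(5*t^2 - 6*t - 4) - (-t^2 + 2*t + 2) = 6*t^2 - 8*t - 6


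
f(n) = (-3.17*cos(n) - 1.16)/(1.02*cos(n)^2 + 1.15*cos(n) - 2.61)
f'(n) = (2.04*sin(n)*cos(n) + 1.15*sin(n))*(-3.17*cos(n) - 1.16)/(1.02*cos(n)^2 + 1.15*cos(n) - 2.61)^2 + 3.17*sin(n)/(1.02*cos(n)^2 + 1.15*cos(n) - 2.61) = (3.2334*sin(n)^2 - 2.3664*cos(n) - 12.8411)*sin(n)/(1.02*cos(n)^2 + 1.15*cos(n) - 2.61)^2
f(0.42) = 5.71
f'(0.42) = -11.72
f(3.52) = -0.64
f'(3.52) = 0.48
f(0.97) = 1.81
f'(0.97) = -3.70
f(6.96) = 3.32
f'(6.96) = -7.03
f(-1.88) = 0.07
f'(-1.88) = 1.07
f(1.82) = 0.13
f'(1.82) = -1.11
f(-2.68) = -0.59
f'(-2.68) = 0.56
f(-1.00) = 1.70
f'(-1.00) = 3.48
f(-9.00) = -0.61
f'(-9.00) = 0.53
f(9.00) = -0.61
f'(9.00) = -0.53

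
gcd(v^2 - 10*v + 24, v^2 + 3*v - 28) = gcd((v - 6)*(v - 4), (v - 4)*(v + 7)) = v - 4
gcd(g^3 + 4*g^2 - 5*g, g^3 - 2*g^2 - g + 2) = g - 1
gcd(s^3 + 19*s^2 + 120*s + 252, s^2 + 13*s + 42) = s^2 + 13*s + 42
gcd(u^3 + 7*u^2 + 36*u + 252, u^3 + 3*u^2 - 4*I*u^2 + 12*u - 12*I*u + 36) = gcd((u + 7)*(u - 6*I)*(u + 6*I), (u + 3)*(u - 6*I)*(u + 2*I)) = u - 6*I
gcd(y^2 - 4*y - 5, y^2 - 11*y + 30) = y - 5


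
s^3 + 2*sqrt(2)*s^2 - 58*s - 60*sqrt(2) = (s - 5*sqrt(2))*(s + sqrt(2))*(s + 6*sqrt(2))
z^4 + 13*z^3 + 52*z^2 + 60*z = z*(z + 2)*(z + 5)*(z + 6)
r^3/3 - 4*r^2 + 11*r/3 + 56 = (r/3 + 1)*(r - 8)*(r - 7)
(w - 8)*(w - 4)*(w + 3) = w^3 - 9*w^2 - 4*w + 96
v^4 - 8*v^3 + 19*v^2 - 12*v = v*(v - 4)*(v - 3)*(v - 1)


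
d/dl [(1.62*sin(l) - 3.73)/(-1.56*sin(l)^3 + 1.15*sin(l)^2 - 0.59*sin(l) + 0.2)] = (5.0544*sin(l)^3 - 19.3194*sin(l)^2 + 8.579*sin(l) - 1.8767)*cos(l)/(2.4336*sin(l)^6 - 3.588*sin(l)^5 + 3.1633*sin(l)^4 - 1.981*sin(l)^3 + 0.8081*sin(l)^2 - 0.236*sin(l) + 0.04)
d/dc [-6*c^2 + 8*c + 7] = 8 - 12*c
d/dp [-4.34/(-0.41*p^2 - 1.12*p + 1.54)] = (-3.5588*p - 4.8608)/(0.41*p^2 + 1.12*p - 1.54)^2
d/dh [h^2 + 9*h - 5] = 2*h + 9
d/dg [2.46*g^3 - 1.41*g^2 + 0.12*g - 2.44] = 7.38*g^2 - 2.82*g + 0.12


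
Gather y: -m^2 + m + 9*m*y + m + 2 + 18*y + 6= -m^2 + 2*m + y*(9*m + 18) + 8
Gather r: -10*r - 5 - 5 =-10*r - 10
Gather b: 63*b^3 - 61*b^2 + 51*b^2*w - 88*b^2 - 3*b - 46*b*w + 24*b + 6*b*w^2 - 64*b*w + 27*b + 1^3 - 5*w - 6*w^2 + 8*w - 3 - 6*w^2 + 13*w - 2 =63*b^3 + b^2*(51*w - 149) + b*(6*w^2 - 110*w + 48) - 12*w^2 + 16*w - 4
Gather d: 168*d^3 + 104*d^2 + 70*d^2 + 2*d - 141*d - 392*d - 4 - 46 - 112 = 168*d^3 + 174*d^2 - 531*d - 162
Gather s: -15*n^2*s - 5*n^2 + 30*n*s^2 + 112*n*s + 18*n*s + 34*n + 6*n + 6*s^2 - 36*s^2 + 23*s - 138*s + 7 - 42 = -5*n^2 + 40*n + s^2*(30*n - 30) + s*(-15*n^2 + 130*n - 115) - 35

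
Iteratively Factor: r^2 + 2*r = (r)*(r + 2)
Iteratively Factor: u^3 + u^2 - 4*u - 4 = (u - 2)*(u^2 + 3*u + 2) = (u - 2)*(u + 1)*(u + 2)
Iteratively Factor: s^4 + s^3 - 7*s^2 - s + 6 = (s - 2)*(s^3 + 3*s^2 - s - 3) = (s - 2)*(s + 3)*(s^2 - 1) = (s - 2)*(s - 1)*(s + 3)*(s + 1)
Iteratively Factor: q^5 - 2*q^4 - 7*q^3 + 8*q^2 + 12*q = (q + 1)*(q^4 - 3*q^3 - 4*q^2 + 12*q) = (q - 3)*(q + 1)*(q^3 - 4*q) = q*(q - 3)*(q + 1)*(q^2 - 4) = q*(q - 3)*(q + 1)*(q + 2)*(q - 2)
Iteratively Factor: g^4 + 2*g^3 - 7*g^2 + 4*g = (g)*(g^3 + 2*g^2 - 7*g + 4) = g*(g + 4)*(g^2 - 2*g + 1) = g*(g - 1)*(g + 4)*(g - 1)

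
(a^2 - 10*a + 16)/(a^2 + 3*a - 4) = (a^2 - 10*a + 16)/(a^2 + 3*a - 4)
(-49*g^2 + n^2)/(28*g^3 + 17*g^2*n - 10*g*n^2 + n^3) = (-7*g - n)/(4*g^2 + 3*g*n - n^2)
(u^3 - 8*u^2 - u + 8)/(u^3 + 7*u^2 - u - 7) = (u - 8)/(u + 7)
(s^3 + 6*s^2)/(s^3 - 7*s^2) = (s + 6)/(s - 7)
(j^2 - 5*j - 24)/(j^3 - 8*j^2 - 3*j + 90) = (j - 8)/(j^2 - 11*j + 30)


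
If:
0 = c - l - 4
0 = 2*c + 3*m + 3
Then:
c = -3*m/2 - 3/2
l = -3*m/2 - 11/2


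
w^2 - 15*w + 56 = (w - 8)*(w - 7)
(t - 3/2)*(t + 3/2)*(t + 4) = t^3 + 4*t^2 - 9*t/4 - 9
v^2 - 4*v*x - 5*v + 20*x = (v - 5)*(v - 4*x)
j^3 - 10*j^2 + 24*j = j*(j - 6)*(j - 4)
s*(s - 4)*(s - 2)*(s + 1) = s^4 - 5*s^3 + 2*s^2 + 8*s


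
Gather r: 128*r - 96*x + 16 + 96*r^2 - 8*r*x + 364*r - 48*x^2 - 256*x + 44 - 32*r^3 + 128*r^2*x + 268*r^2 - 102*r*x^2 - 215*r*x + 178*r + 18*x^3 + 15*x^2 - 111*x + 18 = -32*r^3 + r^2*(128*x + 364) + r*(-102*x^2 - 223*x + 670) + 18*x^3 - 33*x^2 - 463*x + 78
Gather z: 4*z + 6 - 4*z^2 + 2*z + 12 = -4*z^2 + 6*z + 18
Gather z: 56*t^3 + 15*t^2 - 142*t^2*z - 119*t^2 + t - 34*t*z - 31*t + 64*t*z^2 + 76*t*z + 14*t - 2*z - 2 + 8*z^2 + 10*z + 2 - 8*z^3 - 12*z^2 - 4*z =56*t^3 - 104*t^2 - 16*t - 8*z^3 + z^2*(64*t - 4) + z*(-142*t^2 + 42*t + 4)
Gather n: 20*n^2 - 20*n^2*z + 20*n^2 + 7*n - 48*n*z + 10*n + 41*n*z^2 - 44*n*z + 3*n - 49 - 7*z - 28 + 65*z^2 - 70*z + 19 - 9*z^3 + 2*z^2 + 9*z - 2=n^2*(40 - 20*z) + n*(41*z^2 - 92*z + 20) - 9*z^3 + 67*z^2 - 68*z - 60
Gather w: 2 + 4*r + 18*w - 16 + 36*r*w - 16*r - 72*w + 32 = -12*r + w*(36*r - 54) + 18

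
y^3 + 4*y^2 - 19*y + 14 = (y - 2)*(y - 1)*(y + 7)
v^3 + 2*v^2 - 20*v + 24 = (v - 2)^2*(v + 6)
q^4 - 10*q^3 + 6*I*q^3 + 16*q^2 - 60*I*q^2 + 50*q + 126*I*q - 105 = (q - 7)*(q - 3)*(q + I)*(q + 5*I)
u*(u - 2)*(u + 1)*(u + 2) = u^4 + u^3 - 4*u^2 - 4*u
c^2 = c^2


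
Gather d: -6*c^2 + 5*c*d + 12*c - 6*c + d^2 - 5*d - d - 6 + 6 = -6*c^2 + 6*c + d^2 + d*(5*c - 6)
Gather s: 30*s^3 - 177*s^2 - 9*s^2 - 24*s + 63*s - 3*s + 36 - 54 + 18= 30*s^3 - 186*s^2 + 36*s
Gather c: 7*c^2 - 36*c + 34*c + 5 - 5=7*c^2 - 2*c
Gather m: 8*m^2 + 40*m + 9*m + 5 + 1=8*m^2 + 49*m + 6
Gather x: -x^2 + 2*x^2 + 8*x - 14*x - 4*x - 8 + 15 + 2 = x^2 - 10*x + 9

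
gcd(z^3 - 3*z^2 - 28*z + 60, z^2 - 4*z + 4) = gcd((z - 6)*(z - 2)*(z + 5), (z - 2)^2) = z - 2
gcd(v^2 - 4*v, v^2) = v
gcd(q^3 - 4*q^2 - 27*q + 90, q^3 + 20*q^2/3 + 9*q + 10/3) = q + 5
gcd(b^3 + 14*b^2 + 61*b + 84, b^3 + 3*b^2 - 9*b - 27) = b + 3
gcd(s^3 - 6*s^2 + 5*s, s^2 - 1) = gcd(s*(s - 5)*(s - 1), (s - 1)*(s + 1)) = s - 1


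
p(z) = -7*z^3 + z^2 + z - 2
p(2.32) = -81.71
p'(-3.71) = -295.47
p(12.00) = -11942.00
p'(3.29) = -219.73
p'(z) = -21*z^2 + 2*z + 1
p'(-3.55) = -270.75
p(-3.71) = 365.51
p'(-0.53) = -5.96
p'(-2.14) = -99.45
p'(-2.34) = -118.67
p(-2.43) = 101.92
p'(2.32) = -107.39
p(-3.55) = 320.22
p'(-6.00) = -767.00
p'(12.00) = -2999.00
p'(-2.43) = -127.86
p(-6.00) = 1540.00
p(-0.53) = -1.21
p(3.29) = -237.16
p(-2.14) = 69.04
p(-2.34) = 90.83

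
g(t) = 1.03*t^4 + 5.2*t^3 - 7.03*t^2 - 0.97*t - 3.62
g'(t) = 4.12*t^3 + 15.6*t^2 - 14.06*t - 0.97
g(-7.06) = 381.89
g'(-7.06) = -573.96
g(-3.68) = -165.50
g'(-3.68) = 56.71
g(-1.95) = -52.12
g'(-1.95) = 55.22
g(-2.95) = -117.43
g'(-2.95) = 70.50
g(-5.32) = -155.33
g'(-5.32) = -105.00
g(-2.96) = -118.13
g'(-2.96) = 70.48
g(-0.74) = -8.55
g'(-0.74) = 16.31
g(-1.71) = -39.71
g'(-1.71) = 48.09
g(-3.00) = -120.95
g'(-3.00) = 70.37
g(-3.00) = -120.95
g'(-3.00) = 70.37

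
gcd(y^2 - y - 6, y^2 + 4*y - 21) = y - 3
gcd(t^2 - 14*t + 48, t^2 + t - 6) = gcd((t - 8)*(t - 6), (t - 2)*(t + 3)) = 1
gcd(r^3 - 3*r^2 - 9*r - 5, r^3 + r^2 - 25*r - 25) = r^2 - 4*r - 5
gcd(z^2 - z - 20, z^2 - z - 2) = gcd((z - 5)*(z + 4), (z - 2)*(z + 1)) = 1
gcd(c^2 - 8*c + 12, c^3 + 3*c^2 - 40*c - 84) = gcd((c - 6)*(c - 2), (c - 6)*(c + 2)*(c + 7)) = c - 6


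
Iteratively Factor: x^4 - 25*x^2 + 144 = (x - 4)*(x^3 + 4*x^2 - 9*x - 36) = (x - 4)*(x + 4)*(x^2 - 9) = (x - 4)*(x - 3)*(x + 4)*(x + 3)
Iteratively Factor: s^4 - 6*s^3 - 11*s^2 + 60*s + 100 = (s + 2)*(s^3 - 8*s^2 + 5*s + 50) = (s - 5)*(s + 2)*(s^2 - 3*s - 10) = (s - 5)^2*(s + 2)*(s + 2)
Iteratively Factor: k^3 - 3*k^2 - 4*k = (k)*(k^2 - 3*k - 4) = k*(k - 4)*(k + 1)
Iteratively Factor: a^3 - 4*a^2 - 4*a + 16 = (a - 4)*(a^2 - 4) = (a - 4)*(a + 2)*(a - 2)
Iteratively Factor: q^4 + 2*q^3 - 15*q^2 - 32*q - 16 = (q - 4)*(q^3 + 6*q^2 + 9*q + 4) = (q - 4)*(q + 4)*(q^2 + 2*q + 1) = (q - 4)*(q + 1)*(q + 4)*(q + 1)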